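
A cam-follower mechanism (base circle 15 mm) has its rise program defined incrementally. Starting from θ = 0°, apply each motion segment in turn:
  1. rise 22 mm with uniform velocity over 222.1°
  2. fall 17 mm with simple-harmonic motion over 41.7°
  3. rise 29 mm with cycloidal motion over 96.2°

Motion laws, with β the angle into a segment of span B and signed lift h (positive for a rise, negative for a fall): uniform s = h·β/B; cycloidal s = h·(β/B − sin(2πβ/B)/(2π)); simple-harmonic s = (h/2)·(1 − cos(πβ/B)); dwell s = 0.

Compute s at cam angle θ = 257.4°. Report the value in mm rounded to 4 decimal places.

seg 1 [0°–222.1°] uniform, h=22: full span → s += 22 → s = 22.0000
seg 2 [222.1°–263.8°] simple-harmonic, h=-17: θ=257.4° here. β=35.3, B=41.7. -17/2·(1 − cos(π·0.8465)) = -16.0309 → s = 5.9691

5.9691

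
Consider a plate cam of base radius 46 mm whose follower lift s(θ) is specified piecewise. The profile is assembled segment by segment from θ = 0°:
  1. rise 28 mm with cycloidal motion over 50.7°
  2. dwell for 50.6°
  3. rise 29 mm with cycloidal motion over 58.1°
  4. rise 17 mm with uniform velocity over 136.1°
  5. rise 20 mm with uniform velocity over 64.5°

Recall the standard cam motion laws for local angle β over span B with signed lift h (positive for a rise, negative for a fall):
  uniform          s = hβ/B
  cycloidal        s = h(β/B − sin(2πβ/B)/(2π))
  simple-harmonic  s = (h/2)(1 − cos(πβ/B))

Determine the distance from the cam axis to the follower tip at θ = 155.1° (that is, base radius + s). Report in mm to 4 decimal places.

seg 1 [0°–50.7°] cycloidal, h=28: full span → s += 28 → s = 28.0000
seg 2 [50.7°–101.3°] dwell: s stays 28.0000
seg 3 [101.3°–159.4°] cycloidal, h=29: θ=155.1° here. β=53.8, B=58.1. 29·(0.9260 − sin(2π·0.9260)/(2π)) = 28.9235 → s = 56.9235
radial distance = base radius + s = 46 + 56.9235 = 102.9235

102.9235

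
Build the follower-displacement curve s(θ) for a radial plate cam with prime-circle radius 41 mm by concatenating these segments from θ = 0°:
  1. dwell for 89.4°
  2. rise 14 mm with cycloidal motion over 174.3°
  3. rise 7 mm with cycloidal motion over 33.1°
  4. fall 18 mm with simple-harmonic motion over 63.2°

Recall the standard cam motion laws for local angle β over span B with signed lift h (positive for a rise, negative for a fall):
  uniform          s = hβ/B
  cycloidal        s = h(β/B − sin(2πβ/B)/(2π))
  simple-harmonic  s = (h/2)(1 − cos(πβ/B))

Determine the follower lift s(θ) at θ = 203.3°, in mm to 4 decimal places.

seg 1 [0°–89.4°] dwell: s stays 0.0000
seg 2 [89.4°–263.7°] cycloidal, h=14: θ=203.3° here. β=113.9, B=174.3. 14·(0.6535 − sin(2π·0.6535)/(2π)) = 10.9794 → s = 10.9794

10.9794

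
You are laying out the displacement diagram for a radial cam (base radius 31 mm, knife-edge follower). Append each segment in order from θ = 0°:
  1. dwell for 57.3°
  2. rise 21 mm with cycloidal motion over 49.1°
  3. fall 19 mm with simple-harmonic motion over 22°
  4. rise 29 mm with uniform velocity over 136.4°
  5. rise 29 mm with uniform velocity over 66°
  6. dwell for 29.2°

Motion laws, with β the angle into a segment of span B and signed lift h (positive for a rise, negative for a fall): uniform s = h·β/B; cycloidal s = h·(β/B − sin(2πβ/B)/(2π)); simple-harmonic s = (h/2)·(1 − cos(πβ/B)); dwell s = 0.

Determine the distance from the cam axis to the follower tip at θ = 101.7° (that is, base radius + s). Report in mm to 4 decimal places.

seg 1 [0°–57.3°] dwell: s stays 0.0000
seg 2 [57.3°–106.4°] cycloidal, h=21: θ=101.7° here. β=44.4, B=49.1. 21·(0.9043 − sin(2π·0.9043)/(2π)) = 20.8810 → s = 20.8810
radial distance = base radius + s = 31 + 20.8810 = 51.8810

51.8810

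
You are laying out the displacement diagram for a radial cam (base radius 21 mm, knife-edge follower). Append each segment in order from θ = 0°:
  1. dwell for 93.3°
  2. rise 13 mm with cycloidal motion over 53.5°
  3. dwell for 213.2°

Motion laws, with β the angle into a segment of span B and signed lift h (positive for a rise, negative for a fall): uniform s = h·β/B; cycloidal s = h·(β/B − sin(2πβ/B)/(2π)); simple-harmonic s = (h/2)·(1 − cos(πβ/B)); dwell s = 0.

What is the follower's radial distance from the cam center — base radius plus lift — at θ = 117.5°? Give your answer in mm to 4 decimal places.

seg 1 [0°–93.3°] dwell: s stays 0.0000
seg 2 [93.3°–146.8°] cycloidal, h=13: θ=117.5° here. β=24.2, B=53.5. 13·(0.4523 − sin(2π·0.4523)/(2π)) = 5.2700 → s = 5.2700
radial distance = base radius + s = 21 + 5.2700 = 26.2700

26.2700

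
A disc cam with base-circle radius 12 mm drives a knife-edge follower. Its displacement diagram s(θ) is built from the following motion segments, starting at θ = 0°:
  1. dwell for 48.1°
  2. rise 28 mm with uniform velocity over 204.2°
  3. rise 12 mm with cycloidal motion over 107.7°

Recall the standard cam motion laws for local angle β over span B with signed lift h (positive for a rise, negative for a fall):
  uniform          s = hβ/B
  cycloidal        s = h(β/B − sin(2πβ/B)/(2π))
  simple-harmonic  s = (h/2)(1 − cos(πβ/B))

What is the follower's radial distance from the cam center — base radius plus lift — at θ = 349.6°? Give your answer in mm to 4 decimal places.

seg 1 [0°–48.1°] dwell: s stays 0.0000
seg 2 [48.1°–252.3°] uniform, h=28: full span → s += 28 → s = 28.0000
seg 3 [252.3°–360°] cycloidal, h=12: θ=349.6° here. β=97.3, B=107.7. 12·(0.9034 − sin(2π·0.9034)/(2π)) = 11.9302 → s = 39.9302
radial distance = base radius + s = 12 + 39.9302 = 51.9302

51.9302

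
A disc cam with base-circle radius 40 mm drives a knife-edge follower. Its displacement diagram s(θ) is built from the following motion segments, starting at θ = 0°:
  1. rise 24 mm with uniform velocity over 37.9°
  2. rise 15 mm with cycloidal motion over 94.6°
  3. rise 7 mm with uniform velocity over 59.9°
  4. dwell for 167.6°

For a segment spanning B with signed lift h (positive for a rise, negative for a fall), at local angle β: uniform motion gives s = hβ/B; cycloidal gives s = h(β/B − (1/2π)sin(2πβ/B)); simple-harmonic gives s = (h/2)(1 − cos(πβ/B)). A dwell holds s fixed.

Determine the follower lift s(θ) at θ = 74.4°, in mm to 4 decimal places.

seg 1 [0°–37.9°] uniform, h=24: full span → s += 24 → s = 24.0000
seg 2 [37.9°–132.5°] cycloidal, h=15: θ=74.4° here. β=36.5, B=94.6. 15·(0.3858 − sin(2π·0.3858)/(2π)) = 4.2182 → s = 28.2182

28.2182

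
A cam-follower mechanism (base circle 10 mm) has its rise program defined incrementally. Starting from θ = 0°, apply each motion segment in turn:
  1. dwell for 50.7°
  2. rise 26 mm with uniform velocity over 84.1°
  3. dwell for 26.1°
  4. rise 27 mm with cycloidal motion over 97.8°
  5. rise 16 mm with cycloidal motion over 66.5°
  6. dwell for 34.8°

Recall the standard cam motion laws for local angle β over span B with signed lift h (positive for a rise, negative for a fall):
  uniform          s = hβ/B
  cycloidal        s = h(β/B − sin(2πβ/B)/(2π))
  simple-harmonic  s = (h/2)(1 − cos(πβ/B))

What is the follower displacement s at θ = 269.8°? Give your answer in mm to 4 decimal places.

seg 1 [0°–50.7°] dwell: s stays 0.0000
seg 2 [50.7°–134.8°] uniform, h=26: full span → s += 26 → s = 26.0000
seg 3 [134.8°–160.9°] dwell: s stays 26.0000
seg 4 [160.9°–258.7°] cycloidal, h=27: full span → s += 27 → s = 53.0000
seg 5 [258.7°–325.2°] cycloidal, h=16: θ=269.8° here. β=11.1, B=66.5. 16·(0.1669 − sin(2π·0.1669)/(2π)) = 0.4634 → s = 53.4634

53.4634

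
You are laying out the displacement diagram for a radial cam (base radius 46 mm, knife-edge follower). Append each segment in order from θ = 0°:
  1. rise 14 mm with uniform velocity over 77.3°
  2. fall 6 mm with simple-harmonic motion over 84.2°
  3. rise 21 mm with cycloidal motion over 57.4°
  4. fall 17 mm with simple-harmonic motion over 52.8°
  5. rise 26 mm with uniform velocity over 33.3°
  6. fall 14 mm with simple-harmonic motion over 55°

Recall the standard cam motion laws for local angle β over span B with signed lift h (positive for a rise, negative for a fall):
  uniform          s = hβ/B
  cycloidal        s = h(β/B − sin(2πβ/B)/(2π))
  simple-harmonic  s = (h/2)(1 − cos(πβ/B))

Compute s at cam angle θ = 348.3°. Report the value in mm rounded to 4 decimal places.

seg 1 [0°–77.3°] uniform, h=14: full span → s += 14 → s = 14.0000
seg 2 [77.3°–161.5°] simple-harmonic, h=-6: full span → s += -6 → s = 8.0000
seg 3 [161.5°–218.9°] cycloidal, h=21: full span → s += 21 → s = 29.0000
seg 4 [218.9°–271.7°] simple-harmonic, h=-17: full span → s += -17 → s = 12.0000
seg 5 [271.7°–305°] uniform, h=26: full span → s += 26 → s = 38.0000
seg 6 [305°–360°] simple-harmonic, h=-14: θ=348.3° here. β=43.3, B=55. -14/2·(1 − cos(π·0.7873)) = -12.4941 → s = 25.5059

25.5059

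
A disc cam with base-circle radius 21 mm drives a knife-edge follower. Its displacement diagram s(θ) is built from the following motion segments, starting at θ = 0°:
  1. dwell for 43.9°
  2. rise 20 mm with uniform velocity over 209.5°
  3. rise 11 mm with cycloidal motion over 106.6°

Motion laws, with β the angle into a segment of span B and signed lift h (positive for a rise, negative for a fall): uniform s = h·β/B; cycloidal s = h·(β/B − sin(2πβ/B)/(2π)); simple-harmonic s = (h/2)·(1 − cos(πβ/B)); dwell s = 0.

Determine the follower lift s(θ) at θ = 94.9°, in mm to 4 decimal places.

seg 1 [0°–43.9°] dwell: s stays 0.0000
seg 2 [43.9°–253.4°] uniform, h=20: θ=94.9° here. β=51, B=209.5. 20·51/209.5 = 4.8687 → s = 4.8687

4.8687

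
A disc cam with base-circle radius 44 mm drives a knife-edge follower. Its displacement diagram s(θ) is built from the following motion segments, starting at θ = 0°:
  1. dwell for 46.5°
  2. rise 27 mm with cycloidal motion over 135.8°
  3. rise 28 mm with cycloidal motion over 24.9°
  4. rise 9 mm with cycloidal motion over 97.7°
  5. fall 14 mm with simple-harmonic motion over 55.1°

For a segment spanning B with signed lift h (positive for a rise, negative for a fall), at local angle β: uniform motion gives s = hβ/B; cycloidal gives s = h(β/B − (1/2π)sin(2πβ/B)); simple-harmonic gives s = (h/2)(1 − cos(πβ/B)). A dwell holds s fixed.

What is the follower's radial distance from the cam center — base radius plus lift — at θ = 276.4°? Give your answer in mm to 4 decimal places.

seg 1 [0°–46.5°] dwell: s stays 0.0000
seg 2 [46.5°–182.3°] cycloidal, h=27: full span → s += 27 → s = 27.0000
seg 3 [182.3°–207.2°] cycloidal, h=28: full span → s += 28 → s = 55.0000
seg 4 [207.2°–304.9°] cycloidal, h=9: θ=276.4° here. β=69.2, B=97.7. 9·(0.7083 − sin(2π·0.7083)/(2π)) = 7.7581 → s = 62.7581
radial distance = base radius + s = 44 + 62.7581 = 106.7581

106.7581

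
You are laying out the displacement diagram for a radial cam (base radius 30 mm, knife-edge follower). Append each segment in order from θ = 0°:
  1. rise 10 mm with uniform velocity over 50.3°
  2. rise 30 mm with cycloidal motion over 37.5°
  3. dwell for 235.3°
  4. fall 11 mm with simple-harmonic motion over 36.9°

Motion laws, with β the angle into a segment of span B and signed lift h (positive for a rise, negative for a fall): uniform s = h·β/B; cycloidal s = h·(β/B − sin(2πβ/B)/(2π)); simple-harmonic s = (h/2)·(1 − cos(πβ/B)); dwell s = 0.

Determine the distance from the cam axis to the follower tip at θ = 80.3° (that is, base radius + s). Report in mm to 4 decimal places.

seg 1 [0°–50.3°] uniform, h=10: full span → s += 10 → s = 10.0000
seg 2 [50.3°–87.8°] cycloidal, h=30: θ=80.3° here. β=30, B=37.5. 30·(0.8000 − sin(2π·0.8000)/(2π)) = 28.5410 → s = 38.5410
radial distance = base radius + s = 30 + 38.5410 = 68.5410

68.5410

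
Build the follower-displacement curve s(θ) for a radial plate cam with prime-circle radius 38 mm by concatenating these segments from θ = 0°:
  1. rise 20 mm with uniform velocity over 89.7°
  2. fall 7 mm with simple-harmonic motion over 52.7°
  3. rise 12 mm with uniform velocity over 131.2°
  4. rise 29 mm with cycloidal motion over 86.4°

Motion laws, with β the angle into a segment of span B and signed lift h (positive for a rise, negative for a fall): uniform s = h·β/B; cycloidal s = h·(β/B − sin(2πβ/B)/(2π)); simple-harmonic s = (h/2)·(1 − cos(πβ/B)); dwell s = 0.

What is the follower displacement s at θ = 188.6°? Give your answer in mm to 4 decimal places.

seg 1 [0°–89.7°] uniform, h=20: full span → s += 20 → s = 20.0000
seg 2 [89.7°–142.4°] simple-harmonic, h=-7: full span → s += -7 → s = 13.0000
seg 3 [142.4°–273.6°] uniform, h=12: θ=188.6° here. β=46.2, B=131.2. 12·46.2/131.2 = 4.2256 → s = 17.2256

17.2256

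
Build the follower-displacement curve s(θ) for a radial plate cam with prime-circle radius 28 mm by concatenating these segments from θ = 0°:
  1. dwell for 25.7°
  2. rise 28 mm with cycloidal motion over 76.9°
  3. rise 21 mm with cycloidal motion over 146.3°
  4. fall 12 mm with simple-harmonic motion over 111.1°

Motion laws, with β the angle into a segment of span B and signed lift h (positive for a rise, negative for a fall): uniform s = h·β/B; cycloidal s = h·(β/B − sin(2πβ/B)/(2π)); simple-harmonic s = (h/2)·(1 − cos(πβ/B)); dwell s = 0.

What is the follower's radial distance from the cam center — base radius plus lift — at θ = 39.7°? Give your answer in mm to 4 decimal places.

seg 1 [0°–25.7°] dwell: s stays 0.0000
seg 2 [25.7°–102.6°] cycloidal, h=28: θ=39.7° here. β=14, B=76.9. 28·(0.1821 − sin(2π·0.1821)/(2π)) = 1.0412 → s = 1.0412
radial distance = base radius + s = 28 + 1.0412 = 29.0412

29.0412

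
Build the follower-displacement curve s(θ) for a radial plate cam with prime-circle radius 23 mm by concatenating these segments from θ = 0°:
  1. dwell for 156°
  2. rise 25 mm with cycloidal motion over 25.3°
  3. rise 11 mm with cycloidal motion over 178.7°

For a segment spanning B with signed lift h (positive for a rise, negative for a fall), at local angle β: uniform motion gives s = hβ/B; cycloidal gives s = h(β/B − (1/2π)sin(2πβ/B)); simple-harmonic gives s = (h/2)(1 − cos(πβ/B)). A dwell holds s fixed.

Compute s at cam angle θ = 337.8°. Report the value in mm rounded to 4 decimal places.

seg 1 [0°–156°] dwell: s stays 0.0000
seg 2 [156°–181.3°] cycloidal, h=25: full span → s += 25 → s = 25.0000
seg 3 [181.3°–360°] cycloidal, h=11: θ=337.8° here. β=156.5, B=178.7. 11·(0.8758 − sin(2π·0.8758)/(2π)) = 10.8654 → s = 35.8654

35.8654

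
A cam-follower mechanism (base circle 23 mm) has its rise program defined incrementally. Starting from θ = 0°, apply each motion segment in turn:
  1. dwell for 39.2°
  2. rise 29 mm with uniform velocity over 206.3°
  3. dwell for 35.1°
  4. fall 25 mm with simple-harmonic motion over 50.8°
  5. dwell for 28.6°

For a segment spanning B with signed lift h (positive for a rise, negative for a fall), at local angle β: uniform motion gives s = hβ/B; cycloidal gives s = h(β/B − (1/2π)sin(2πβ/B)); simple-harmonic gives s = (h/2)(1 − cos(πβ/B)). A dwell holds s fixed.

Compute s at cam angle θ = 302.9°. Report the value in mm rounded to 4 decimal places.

seg 1 [0°–39.2°] dwell: s stays 0.0000
seg 2 [39.2°–245.5°] uniform, h=29: full span → s += 29 → s = 29.0000
seg 3 [245.5°–280.6°] dwell: s stays 29.0000
seg 4 [280.6°–331.4°] simple-harmonic, h=-25: θ=302.9° here. β=22.3, B=50.8. -25/2·(1 − cos(π·0.4390)) = -10.1183 → s = 18.8817

18.8817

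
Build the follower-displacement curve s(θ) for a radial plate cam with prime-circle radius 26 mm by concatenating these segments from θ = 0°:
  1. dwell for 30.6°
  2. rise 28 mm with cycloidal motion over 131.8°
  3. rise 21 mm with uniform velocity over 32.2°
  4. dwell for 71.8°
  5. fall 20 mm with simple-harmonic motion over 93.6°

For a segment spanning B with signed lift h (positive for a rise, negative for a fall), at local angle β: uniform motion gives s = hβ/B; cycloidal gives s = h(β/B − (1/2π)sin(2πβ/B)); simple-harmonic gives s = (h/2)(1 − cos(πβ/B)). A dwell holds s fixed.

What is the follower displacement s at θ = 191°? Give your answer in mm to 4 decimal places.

seg 1 [0°–30.6°] dwell: s stays 0.0000
seg 2 [30.6°–162.4°] cycloidal, h=28: full span → s += 28 → s = 28.0000
seg 3 [162.4°–194.6°] uniform, h=21: θ=191° here. β=28.6, B=32.2. 21·28.6/32.2 = 18.6522 → s = 46.6522

46.6522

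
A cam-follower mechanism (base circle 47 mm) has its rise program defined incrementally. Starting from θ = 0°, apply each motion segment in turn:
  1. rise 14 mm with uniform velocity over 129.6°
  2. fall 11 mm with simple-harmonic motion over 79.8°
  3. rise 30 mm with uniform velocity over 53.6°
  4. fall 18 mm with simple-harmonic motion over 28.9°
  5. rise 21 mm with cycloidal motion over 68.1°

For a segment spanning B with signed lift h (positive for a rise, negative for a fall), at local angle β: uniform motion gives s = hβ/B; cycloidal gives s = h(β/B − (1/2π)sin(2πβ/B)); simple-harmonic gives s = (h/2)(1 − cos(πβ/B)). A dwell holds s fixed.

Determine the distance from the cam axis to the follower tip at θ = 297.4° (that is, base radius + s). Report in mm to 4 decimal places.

seg 1 [0°–129.6°] uniform, h=14: full span → s += 14 → s = 14.0000
seg 2 [129.6°–209.4°] simple-harmonic, h=-11: full span → s += -11 → s = 3.0000
seg 3 [209.4°–263°] uniform, h=30: full span → s += 30 → s = 33.0000
seg 4 [263°–291.9°] simple-harmonic, h=-18: full span → s += -18 → s = 15.0000
seg 5 [291.9°–360°] cycloidal, h=21: θ=297.4° here. β=5.5, B=68.1. 21·(0.0808 − sin(2π·0.0808)/(2π)) = 0.0719 → s = 15.0719
radial distance = base radius + s = 47 + 15.0719 = 62.0719

62.0719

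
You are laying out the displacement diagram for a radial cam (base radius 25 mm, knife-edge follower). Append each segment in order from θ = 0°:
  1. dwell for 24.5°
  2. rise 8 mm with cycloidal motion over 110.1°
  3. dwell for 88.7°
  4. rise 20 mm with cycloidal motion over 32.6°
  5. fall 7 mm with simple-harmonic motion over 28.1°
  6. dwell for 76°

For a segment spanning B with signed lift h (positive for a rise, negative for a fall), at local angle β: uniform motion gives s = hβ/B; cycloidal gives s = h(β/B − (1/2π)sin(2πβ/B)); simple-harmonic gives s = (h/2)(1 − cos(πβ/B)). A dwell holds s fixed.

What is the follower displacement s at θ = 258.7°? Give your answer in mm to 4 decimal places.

seg 1 [0°–24.5°] dwell: s stays 0.0000
seg 2 [24.5°–134.6°] cycloidal, h=8: full span → s += 8 → s = 8.0000
seg 3 [134.6°–223.3°] dwell: s stays 8.0000
seg 4 [223.3°–255.9°] cycloidal, h=20: full span → s += 20 → s = 28.0000
seg 5 [255.9°–284°] simple-harmonic, h=-7: θ=258.7° here. β=2.8, B=28.1. -7/2·(1 − cos(π·0.0996)) = -0.1701 → s = 27.8299

27.8299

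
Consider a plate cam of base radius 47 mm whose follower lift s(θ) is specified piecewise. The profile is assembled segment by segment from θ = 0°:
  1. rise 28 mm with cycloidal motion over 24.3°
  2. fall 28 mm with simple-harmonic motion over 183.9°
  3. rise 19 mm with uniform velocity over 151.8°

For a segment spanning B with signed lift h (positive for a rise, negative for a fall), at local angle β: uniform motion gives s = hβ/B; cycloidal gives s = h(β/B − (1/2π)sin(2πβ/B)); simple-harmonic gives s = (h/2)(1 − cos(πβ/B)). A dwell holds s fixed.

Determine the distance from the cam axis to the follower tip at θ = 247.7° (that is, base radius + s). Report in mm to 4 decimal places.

seg 1 [0°–24.3°] cycloidal, h=28: full span → s += 28 → s = 28.0000
seg 2 [24.3°–208.2°] simple-harmonic, h=-28: full span → s += -28 → s = 0.0000
seg 3 [208.2°–360°] uniform, h=19: θ=247.7° here. β=39.5, B=151.8. 19·39.5/151.8 = 4.9440 → s = 4.9440
radial distance = base radius + s = 47 + 4.9440 = 51.9440

51.9440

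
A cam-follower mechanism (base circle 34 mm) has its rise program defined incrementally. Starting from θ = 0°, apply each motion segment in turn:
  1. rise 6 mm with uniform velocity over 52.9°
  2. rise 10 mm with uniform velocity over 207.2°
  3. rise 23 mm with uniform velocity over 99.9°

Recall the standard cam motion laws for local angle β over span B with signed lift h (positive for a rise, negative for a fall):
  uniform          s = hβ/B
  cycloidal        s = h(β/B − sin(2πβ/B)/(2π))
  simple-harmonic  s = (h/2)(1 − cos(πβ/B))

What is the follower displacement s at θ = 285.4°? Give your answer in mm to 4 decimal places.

seg 1 [0°–52.9°] uniform, h=6: full span → s += 6 → s = 6.0000
seg 2 [52.9°–260.1°] uniform, h=10: full span → s += 10 → s = 16.0000
seg 3 [260.1°–360°] uniform, h=23: θ=285.4° here. β=25.3, B=99.9. 23·25.3/99.9 = 5.8248 → s = 21.8248

21.8248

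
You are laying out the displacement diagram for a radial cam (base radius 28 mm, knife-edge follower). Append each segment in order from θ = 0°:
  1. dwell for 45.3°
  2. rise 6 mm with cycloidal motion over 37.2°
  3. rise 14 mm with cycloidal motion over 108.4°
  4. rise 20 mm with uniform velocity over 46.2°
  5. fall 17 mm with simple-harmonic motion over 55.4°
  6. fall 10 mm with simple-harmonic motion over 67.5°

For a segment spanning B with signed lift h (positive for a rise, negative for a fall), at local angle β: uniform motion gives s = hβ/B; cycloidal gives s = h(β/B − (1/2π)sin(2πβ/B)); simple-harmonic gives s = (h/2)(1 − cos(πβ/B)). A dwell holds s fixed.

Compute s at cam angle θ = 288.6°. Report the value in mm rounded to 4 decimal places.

seg 1 [0°–45.3°] dwell: s stays 0.0000
seg 2 [45.3°–82.5°] cycloidal, h=6: full span → s += 6 → s = 6.0000
seg 3 [82.5°–190.9°] cycloidal, h=14: full span → s += 14 → s = 20.0000
seg 4 [190.9°–237.1°] uniform, h=20: full span → s += 20 → s = 40.0000
seg 5 [237.1°–292.5°] simple-harmonic, h=-17: θ=288.6° here. β=51.5, B=55.4. -17/2·(1 − cos(π·0.9296)) = -16.7930 → s = 23.2070

23.2070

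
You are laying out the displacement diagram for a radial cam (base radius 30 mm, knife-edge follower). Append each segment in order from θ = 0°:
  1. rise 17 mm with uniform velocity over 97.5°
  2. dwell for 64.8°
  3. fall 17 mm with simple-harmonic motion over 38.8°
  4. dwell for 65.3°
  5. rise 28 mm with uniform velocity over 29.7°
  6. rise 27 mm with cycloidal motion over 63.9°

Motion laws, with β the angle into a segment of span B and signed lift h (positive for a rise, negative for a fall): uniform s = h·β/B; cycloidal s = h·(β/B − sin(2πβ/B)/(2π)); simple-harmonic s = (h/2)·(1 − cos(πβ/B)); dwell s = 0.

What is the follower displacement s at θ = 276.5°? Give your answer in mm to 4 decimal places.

seg 1 [0°–97.5°] uniform, h=17: full span → s += 17 → s = 17.0000
seg 2 [97.5°–162.3°] dwell: s stays 17.0000
seg 3 [162.3°–201.1°] simple-harmonic, h=-17: full span → s += -17 → s = 0.0000
seg 4 [201.1°–266.4°] dwell: s stays 0.0000
seg 5 [266.4°–296.1°] uniform, h=28: θ=276.5° here. β=10.1, B=29.7. 28·10.1/29.7 = 9.5219 → s = 9.5219

9.5219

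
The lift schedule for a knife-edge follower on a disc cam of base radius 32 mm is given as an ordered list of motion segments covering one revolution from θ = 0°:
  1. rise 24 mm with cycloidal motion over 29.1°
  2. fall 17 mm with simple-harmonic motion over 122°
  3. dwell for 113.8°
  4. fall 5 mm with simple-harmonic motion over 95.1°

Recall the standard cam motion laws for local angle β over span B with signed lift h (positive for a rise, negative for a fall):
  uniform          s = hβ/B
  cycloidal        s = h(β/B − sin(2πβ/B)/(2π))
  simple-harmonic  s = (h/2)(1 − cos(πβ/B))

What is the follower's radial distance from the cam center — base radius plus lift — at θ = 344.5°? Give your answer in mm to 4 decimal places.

seg 1 [0°–29.1°] cycloidal, h=24: full span → s += 24 → s = 24.0000
seg 2 [29.1°–151.1°] simple-harmonic, h=-17: full span → s += -17 → s = 7.0000
seg 3 [151.1°–264.9°] dwell: s stays 7.0000
seg 4 [264.9°–360°] simple-harmonic, h=-5: θ=344.5° here. β=79.6, B=95.1. -5/2·(1 − cos(π·0.8370)) = -4.6794 → s = 2.3206
radial distance = base radius + s = 32 + 2.3206 = 34.3206

34.3206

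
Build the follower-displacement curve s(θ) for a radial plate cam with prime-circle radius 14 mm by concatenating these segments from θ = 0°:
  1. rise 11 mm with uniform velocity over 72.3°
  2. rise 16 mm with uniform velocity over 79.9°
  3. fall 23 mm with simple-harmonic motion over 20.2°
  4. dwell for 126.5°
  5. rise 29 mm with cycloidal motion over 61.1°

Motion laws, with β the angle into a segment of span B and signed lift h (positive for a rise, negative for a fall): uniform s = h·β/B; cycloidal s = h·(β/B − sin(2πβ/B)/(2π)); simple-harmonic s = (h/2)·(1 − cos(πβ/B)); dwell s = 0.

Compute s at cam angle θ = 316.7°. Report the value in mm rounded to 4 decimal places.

seg 1 [0°–72.3°] uniform, h=11: full span → s += 11 → s = 11.0000
seg 2 [72.3°–152.2°] uniform, h=16: full span → s += 16 → s = 27.0000
seg 3 [152.2°–172.4°] simple-harmonic, h=-23: full span → s += -23 → s = 4.0000
seg 4 [172.4°–298.9°] dwell: s stays 4.0000
seg 5 [298.9°–360°] cycloidal, h=29: θ=316.7° here. β=17.8, B=61.1. 29·(0.2913 − sin(2π·0.2913)/(2π)) = 3.9877 → s = 7.9877

7.9877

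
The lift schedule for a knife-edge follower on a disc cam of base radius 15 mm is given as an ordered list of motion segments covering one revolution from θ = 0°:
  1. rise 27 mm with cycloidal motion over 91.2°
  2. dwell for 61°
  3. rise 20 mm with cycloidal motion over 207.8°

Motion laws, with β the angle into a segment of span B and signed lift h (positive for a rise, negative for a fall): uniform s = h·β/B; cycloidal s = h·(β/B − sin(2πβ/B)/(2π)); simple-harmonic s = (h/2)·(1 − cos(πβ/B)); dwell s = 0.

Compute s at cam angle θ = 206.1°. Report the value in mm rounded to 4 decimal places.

seg 1 [0°–91.2°] cycloidal, h=27: full span → s += 27 → s = 27.0000
seg 2 [91.2°–152.2°] dwell: s stays 27.0000
seg 3 [152.2°–360°] cycloidal, h=20: θ=206.1° here. β=53.9, B=207.8. 20·(0.2594 − sin(2π·0.2594)/(2π)) = 2.0101 → s = 29.0101

29.0101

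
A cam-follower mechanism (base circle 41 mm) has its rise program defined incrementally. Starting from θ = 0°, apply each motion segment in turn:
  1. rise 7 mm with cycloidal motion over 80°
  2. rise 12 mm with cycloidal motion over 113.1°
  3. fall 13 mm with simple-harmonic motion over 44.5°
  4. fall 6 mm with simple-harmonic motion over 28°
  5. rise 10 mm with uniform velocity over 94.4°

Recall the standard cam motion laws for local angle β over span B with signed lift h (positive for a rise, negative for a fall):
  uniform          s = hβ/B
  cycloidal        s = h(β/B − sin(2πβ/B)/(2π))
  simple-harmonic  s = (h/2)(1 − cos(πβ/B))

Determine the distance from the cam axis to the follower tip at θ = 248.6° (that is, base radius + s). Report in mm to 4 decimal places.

seg 1 [0°–80°] cycloidal, h=7: full span → s += 7 → s = 7.0000
seg 2 [80°–193.1°] cycloidal, h=12: full span → s += 12 → s = 19.0000
seg 3 [193.1°–237.6°] simple-harmonic, h=-13: full span → s += -13 → s = 6.0000
seg 4 [237.6°–265.6°] simple-harmonic, h=-6: θ=248.6° here. β=11, B=28. -6/2·(1 − cos(π·0.3929)) = -2.0092 → s = 3.9908
radial distance = base radius + s = 41 + 3.9908 = 44.9908

44.9908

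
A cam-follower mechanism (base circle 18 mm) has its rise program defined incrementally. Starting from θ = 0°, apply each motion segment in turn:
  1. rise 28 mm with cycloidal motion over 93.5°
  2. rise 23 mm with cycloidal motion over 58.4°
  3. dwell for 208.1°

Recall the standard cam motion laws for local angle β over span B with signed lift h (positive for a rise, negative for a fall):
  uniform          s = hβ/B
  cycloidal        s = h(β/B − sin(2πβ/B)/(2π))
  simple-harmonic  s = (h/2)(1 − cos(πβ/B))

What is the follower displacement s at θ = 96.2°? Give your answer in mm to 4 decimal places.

seg 1 [0°–93.5°] cycloidal, h=28: full span → s += 28 → s = 28.0000
seg 2 [93.5°–151.9°] cycloidal, h=23: θ=96.2° here. β=2.7, B=58.4. 23·(0.0462 − sin(2π·0.0462)/(2π)) = 0.0149 → s = 28.0149

28.0149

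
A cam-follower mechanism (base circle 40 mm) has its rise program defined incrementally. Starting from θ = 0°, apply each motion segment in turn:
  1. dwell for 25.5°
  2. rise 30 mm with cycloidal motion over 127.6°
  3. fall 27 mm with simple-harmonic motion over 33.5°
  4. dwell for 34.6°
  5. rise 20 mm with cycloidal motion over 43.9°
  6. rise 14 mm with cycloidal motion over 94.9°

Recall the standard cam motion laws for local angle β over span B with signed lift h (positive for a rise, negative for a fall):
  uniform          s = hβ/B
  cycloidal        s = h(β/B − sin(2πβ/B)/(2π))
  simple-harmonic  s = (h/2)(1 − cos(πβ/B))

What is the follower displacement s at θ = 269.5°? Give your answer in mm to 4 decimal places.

seg 1 [0°–25.5°] dwell: s stays 0.0000
seg 2 [25.5°–153.1°] cycloidal, h=30: full span → s += 30 → s = 30.0000
seg 3 [153.1°–186.6°] simple-harmonic, h=-27: full span → s += -27 → s = 3.0000
seg 4 [186.6°–221.2°] dwell: s stays 3.0000
seg 5 [221.2°–265.1°] cycloidal, h=20: full span → s += 20 → s = 23.0000
seg 6 [265.1°–360°] cycloidal, h=14: θ=269.5° here. β=4.4, B=94.9. 14·(0.0464 − sin(2π·0.0464)/(2π)) = 0.0091 → s = 23.0091

23.0091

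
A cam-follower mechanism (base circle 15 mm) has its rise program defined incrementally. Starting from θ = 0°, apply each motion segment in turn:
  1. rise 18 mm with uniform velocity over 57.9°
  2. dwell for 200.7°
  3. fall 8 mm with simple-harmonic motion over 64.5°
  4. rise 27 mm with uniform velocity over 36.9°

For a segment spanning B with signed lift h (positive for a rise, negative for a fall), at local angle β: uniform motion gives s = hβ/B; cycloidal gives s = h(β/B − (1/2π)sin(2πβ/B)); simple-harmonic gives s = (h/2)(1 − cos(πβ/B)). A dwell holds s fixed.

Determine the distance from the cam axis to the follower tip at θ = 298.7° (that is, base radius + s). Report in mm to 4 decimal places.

seg 1 [0°–57.9°] uniform, h=18: full span → s += 18 → s = 18.0000
seg 2 [57.9°–258.6°] dwell: s stays 18.0000
seg 3 [258.6°–323.1°] simple-harmonic, h=-8: θ=298.7° here. β=40.1, B=64.5. -8/2·(1 − cos(π·0.6217)) = -5.4924 → s = 12.5076
radial distance = base radius + s = 15 + 12.5076 = 27.5076

27.5076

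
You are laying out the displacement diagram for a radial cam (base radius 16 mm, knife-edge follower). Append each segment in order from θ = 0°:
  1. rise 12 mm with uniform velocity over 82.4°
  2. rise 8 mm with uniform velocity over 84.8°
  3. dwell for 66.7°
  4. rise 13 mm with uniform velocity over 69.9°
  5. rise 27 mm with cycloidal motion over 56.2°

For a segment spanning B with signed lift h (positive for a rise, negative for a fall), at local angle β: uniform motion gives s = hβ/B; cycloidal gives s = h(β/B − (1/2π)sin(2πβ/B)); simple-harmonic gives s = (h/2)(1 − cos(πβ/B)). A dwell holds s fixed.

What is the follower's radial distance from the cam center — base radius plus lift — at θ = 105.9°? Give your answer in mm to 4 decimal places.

seg 1 [0°–82.4°] uniform, h=12: full span → s += 12 → s = 12.0000
seg 2 [82.4°–167.2°] uniform, h=8: θ=105.9° here. β=23.5, B=84.8. 8·23.5/84.8 = 2.2170 → s = 14.2170
radial distance = base radius + s = 16 + 14.2170 = 30.2170

30.2170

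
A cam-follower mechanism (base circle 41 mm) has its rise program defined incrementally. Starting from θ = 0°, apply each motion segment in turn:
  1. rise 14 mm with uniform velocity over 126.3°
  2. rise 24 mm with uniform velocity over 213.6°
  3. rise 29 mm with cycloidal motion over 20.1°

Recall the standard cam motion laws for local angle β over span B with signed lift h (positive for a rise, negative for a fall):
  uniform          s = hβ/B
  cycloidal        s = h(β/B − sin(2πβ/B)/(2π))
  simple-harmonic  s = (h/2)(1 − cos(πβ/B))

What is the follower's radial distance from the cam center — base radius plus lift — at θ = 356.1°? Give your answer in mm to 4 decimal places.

seg 1 [0°–126.3°] uniform, h=14: full span → s += 14 → s = 14.0000
seg 2 [126.3°–339.9°] uniform, h=24: full span → s += 24 → s = 38.0000
seg 3 [339.9°–360°] cycloidal, h=29: θ=356.1° here. β=16.2, B=20.1. 29·(0.8060 − sin(2π·0.8060)/(2π)) = 27.7062 → s = 65.7062
radial distance = base radius + s = 41 + 65.7062 = 106.7062

106.7062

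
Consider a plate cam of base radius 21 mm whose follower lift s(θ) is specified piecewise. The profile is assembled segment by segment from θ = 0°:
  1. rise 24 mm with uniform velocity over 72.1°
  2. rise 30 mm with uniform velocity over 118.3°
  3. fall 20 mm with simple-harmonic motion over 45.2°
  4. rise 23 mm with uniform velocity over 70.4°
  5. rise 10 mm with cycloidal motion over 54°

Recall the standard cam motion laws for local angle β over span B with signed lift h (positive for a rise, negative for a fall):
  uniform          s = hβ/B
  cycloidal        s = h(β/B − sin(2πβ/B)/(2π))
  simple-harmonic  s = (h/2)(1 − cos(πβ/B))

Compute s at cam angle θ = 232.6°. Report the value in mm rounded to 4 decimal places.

seg 1 [0°–72.1°] uniform, h=24: full span → s += 24 → s = 24.0000
seg 2 [72.1°–190.4°] uniform, h=30: full span → s += 30 → s = 54.0000
seg 3 [190.4°–235.6°] simple-harmonic, h=-20: θ=232.6° here. β=42.2, B=45.2. -20/2·(1 − cos(π·0.9336)) = -19.7834 → s = 34.2166

34.2166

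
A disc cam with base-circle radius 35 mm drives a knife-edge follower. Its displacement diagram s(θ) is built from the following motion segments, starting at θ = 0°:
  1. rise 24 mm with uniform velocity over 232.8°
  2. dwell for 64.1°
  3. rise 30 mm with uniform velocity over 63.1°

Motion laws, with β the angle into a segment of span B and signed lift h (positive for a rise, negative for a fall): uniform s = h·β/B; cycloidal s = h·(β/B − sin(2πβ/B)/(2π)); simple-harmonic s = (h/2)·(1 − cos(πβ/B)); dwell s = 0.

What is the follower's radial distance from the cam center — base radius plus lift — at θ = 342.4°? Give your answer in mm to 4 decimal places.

seg 1 [0°–232.8°] uniform, h=24: full span → s += 24 → s = 24.0000
seg 2 [232.8°–296.9°] dwell: s stays 24.0000
seg 3 [296.9°–360°] uniform, h=30: θ=342.4° here. β=45.5, B=63.1. 30·45.5/63.1 = 21.6323 → s = 45.6323
radial distance = base radius + s = 35 + 45.6323 = 80.6323

80.6323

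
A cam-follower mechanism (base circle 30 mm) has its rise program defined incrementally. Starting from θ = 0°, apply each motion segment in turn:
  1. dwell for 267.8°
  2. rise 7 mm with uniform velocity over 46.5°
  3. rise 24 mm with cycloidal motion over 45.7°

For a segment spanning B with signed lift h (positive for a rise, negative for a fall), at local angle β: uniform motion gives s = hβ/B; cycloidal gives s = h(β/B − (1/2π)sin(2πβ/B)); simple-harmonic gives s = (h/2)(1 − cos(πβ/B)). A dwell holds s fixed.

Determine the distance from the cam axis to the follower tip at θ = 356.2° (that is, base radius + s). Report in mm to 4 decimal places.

seg 1 [0°–267.8°] dwell: s stays 0.0000
seg 2 [267.8°–314.3°] uniform, h=7: full span → s += 7 → s = 7.0000
seg 3 [314.3°–360°] cycloidal, h=24: θ=356.2° here. β=41.9, B=45.7. 24·(0.9168 − sin(2π·0.9168)/(2π)) = 23.9104 → s = 30.9104
radial distance = base radius + s = 30 + 30.9104 = 60.9104

60.9104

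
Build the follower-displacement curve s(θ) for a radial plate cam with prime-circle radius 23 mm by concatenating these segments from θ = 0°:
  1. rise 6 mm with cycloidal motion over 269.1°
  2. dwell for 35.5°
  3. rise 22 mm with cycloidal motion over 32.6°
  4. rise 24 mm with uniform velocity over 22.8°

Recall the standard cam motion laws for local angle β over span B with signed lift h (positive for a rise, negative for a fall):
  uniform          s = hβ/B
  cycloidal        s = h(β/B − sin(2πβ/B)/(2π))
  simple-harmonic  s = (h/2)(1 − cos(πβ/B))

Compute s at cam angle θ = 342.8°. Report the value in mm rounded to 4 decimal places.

seg 1 [0°–269.1°] cycloidal, h=6: full span → s += 6 → s = 6.0000
seg 2 [269.1°–304.6°] dwell: s stays 6.0000
seg 3 [304.6°–337.2°] cycloidal, h=22: full span → s += 22 → s = 28.0000
seg 4 [337.2°–360°] uniform, h=24: θ=342.8° here. β=5.6, B=22.8. 24·5.6/22.8 = 5.8947 → s = 33.8947

33.8947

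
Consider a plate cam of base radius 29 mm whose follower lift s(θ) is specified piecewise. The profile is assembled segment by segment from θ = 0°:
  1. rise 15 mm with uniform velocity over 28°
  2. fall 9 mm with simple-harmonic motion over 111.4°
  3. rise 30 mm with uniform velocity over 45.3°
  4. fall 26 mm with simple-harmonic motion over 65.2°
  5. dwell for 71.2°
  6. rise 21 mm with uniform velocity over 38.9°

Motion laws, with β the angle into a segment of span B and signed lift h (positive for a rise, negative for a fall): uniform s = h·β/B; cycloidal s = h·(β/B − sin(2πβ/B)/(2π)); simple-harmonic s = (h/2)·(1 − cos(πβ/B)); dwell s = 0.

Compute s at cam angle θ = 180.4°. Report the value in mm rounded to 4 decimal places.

seg 1 [0°–28°] uniform, h=15: full span → s += 15 → s = 15.0000
seg 2 [28°–139.4°] simple-harmonic, h=-9: full span → s += -9 → s = 6.0000
seg 3 [139.4°–184.7°] uniform, h=30: θ=180.4° here. β=41, B=45.3. 30·41/45.3 = 27.1523 → s = 33.1523

33.1523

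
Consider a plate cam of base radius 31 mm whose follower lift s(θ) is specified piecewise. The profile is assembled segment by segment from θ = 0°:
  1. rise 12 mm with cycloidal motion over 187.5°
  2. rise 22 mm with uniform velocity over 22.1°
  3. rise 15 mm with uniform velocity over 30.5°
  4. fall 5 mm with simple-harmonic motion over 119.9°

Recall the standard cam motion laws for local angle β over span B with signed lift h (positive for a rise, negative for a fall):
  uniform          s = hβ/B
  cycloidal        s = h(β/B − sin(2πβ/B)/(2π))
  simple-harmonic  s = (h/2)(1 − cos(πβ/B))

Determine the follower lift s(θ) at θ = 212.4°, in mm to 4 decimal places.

seg 1 [0°–187.5°] cycloidal, h=12: full span → s += 12 → s = 12.0000
seg 2 [187.5°–209.6°] uniform, h=22: full span → s += 22 → s = 34.0000
seg 3 [209.6°–240.1°] uniform, h=15: θ=212.4° here. β=2.8, B=30.5. 15·2.8/30.5 = 1.3770 → s = 35.3770

35.3770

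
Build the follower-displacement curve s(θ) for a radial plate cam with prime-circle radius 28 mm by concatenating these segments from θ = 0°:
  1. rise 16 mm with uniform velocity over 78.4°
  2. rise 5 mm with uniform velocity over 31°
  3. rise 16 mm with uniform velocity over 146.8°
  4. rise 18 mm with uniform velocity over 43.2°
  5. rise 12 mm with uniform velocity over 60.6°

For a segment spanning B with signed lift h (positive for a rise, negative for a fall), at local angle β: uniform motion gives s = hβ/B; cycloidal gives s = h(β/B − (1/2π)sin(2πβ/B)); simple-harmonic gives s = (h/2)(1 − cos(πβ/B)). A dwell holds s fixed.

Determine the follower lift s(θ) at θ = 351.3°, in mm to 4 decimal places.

seg 1 [0°–78.4°] uniform, h=16: full span → s += 16 → s = 16.0000
seg 2 [78.4°–109.4°] uniform, h=5: full span → s += 5 → s = 21.0000
seg 3 [109.4°–256.2°] uniform, h=16: full span → s += 16 → s = 37.0000
seg 4 [256.2°–299.4°] uniform, h=18: full span → s += 18 → s = 55.0000
seg 5 [299.4°–360°] uniform, h=12: θ=351.3° here. β=51.9, B=60.6. 12·51.9/60.6 = 10.2772 → s = 65.2772

65.2772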